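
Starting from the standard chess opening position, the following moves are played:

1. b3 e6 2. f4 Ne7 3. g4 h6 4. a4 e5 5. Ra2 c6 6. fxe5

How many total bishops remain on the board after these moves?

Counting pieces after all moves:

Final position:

  a b c d e f g h
  ─────────────────
8│♜ ♞ ♝ ♛ ♚ ♝ · ♜│8
7│♟ ♟ · ♟ ♞ ♟ ♟ ·│7
6│· · ♟ · · · · ♟│6
5│· · · · ♙ · · ·│5
4│♙ · · · · · ♙ ·│4
3│· ♙ · · · · · ·│3
2│♖ · ♙ ♙ ♙ · · ♙│2
1│· ♘ ♗ ♕ ♔ ♗ ♘ ♖│1
  ─────────────────
  a b c d e f g h


4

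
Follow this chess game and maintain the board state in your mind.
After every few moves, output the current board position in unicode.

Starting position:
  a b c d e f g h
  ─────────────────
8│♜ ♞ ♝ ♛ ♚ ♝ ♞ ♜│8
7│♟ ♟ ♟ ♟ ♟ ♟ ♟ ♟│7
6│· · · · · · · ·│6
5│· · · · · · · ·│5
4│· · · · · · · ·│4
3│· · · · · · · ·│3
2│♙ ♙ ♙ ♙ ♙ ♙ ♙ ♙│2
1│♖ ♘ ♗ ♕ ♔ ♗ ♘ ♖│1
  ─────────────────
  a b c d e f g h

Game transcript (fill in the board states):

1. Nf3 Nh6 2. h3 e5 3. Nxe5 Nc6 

  a b c d e f g h
  ─────────────────
8│♜ · ♝ ♛ ♚ ♝ · ♜│8
7│♟ ♟ ♟ ♟ · ♟ ♟ ♟│7
6│· · ♞ · · · · ♞│6
5│· · · · ♘ · · ·│5
4│· · · · · · · ·│4
3│· · · · · · · ♙│3
2│♙ ♙ ♙ ♙ ♙ ♙ ♙ ·│2
1│♖ ♘ ♗ ♕ ♔ ♗ · ♖│1
  ─────────────────
  a b c d e f g h

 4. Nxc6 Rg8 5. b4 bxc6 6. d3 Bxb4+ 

  a b c d e f g h
  ─────────────────
8│♜ · ♝ ♛ ♚ · ♜ ·│8
7│♟ · ♟ ♟ · ♟ ♟ ♟│7
6│· · ♟ · · · · ♞│6
5│· · · · · · · ·│5
4│· ♝ · · · · · ·│4
3│· · · ♙ · · · ♙│3
2│♙ · ♙ · ♙ ♙ ♙ ·│2
1│♖ ♘ ♗ ♕ ♔ ♗ · ♖│1
  ─────────────────
  a b c d e f g h

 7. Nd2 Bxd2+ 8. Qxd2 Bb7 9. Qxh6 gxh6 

  a b c d e f g h
  ─────────────────
8│♜ · · ♛ ♚ · ♜ ·│8
7│♟ ♝ ♟ ♟ · ♟ · ♟│7
6│· · ♟ · · · · ♟│6
5│· · · · · · · ·│5
4│· · · · · · · ·│4
3│· · · ♙ · · · ♙│3
2│♙ · ♙ · ♙ ♙ ♙ ·│2
1│♖ · ♗ · ♔ ♗ · ♖│1
  ─────────────────
  a b c d e f g h

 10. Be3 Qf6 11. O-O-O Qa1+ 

  a b c d e f g h
  ─────────────────
8│♜ · · · ♚ · ♜ ·│8
7│♟ ♝ ♟ ♟ · ♟ · ♟│7
6│· · ♟ · · · · ♟│6
5│· · · · · · · ·│5
4│· · · · · · · ·│4
3│· · · ♙ ♗ · · ♙│3
2│♙ · ♙ · ♙ ♙ ♙ ·│2
1│♛ · ♔ ♖ · ♗ · ♖│1
  ─────────────────
  a b c d e f g h


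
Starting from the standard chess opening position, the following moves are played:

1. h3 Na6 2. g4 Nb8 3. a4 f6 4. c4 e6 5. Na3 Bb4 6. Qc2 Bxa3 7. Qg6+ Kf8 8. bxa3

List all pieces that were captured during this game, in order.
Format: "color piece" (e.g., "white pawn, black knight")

Tracking captures:
  Bxa3: captured white knight
  bxa3: captured black bishop

white knight, black bishop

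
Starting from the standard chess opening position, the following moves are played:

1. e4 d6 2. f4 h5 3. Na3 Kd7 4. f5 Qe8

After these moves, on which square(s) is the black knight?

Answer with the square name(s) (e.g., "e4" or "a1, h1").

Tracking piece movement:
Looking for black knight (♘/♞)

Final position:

  a b c d e f g h
  ─────────────────
8│♜ ♞ ♝ · ♛ ♝ ♞ ♜│8
7│♟ ♟ ♟ ♚ ♟ ♟ ♟ ·│7
6│· · · ♟ · · · ·│6
5│· · · · · ♙ · ♟│5
4│· · · · ♙ · · ·│4
3│♘ · · · · · · ·│3
2│♙ ♙ ♙ ♙ · · ♙ ♙│2
1│♖ · ♗ ♕ ♔ ♗ ♘ ♖│1
  ─────────────────
  a b c d e f g h


b8, g8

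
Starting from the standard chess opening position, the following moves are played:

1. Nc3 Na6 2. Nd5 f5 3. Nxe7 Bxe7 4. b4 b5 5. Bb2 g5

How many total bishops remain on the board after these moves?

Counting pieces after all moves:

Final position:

  a b c d e f g h
  ─────────────────
8│♜ · ♝ ♛ ♚ · ♞ ♜│8
7│♟ · ♟ ♟ ♝ · · ♟│7
6│♞ · · · · · · ·│6
5│· ♟ · · · ♟ ♟ ·│5
4│· ♙ · · · · · ·│4
3│· · · · · · · ·│3
2│♙ ♗ ♙ ♙ ♙ ♙ ♙ ♙│2
1│♖ · · ♕ ♔ ♗ ♘ ♖│1
  ─────────────────
  a b c d e f g h


4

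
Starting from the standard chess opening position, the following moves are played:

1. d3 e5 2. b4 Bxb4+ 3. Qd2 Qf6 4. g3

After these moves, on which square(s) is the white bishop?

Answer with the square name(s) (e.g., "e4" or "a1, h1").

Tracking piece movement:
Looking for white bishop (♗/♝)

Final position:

  a b c d e f g h
  ─────────────────
8│♜ ♞ ♝ · ♚ · ♞ ♜│8
7│♟ ♟ ♟ ♟ · ♟ ♟ ♟│7
6│· · · · · ♛ · ·│6
5│· · · · ♟ · · ·│5
4│· ♝ · · · · · ·│4
3│· · · ♙ · · ♙ ·│3
2│♙ · ♙ ♕ ♙ ♙ · ♙│2
1│♖ ♘ ♗ · ♔ ♗ ♘ ♖│1
  ─────────────────
  a b c d e f g h


c1, f1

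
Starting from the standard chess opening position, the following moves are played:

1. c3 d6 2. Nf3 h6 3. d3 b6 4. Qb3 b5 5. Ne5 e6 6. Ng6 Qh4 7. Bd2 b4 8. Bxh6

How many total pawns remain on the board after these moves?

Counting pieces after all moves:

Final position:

  a b c d e f g h
  ─────────────────
8│♜ ♞ ♝ · ♚ ♝ ♞ ♜│8
7│♟ · ♟ · · ♟ ♟ ·│7
6│· · · ♟ ♟ · ♘ ♗│6
5│· · · · · · · ·│5
4│· ♟ · · · · · ♛│4
3│· ♕ ♙ ♙ · · · ·│3
2│♙ ♙ · · ♙ ♙ ♙ ♙│2
1│♖ ♘ · · ♔ ♗ · ♖│1
  ─────────────────
  a b c d e f g h


15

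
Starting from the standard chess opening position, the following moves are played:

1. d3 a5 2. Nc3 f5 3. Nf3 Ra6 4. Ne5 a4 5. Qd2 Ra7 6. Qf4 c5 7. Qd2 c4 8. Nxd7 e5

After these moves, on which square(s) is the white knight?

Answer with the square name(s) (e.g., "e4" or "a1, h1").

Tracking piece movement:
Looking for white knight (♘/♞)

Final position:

  a b c d e f g h
  ─────────────────
8│· ♞ ♝ ♛ ♚ ♝ ♞ ♜│8
7│♜ ♟ · ♘ · · ♟ ♟│7
6│· · · · · · · ·│6
5│· · · · ♟ ♟ · ·│5
4│♟ · ♟ · · · · ·│4
3│· · ♘ ♙ · · · ·│3
2│♙ ♙ ♙ ♕ ♙ ♙ ♙ ♙│2
1│♖ · ♗ · ♔ ♗ · ♖│1
  ─────────────────
  a b c d e f g h


c3, d7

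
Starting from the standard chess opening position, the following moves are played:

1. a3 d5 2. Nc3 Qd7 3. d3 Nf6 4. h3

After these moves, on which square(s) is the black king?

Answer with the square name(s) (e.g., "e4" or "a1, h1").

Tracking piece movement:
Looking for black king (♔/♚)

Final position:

  a b c d e f g h
  ─────────────────
8│♜ ♞ ♝ · ♚ ♝ · ♜│8
7│♟ ♟ ♟ ♛ ♟ ♟ ♟ ♟│7
6│· · · · · ♞ · ·│6
5│· · · ♟ · · · ·│5
4│· · · · · · · ·│4
3│♙ · ♘ ♙ · · · ♙│3
2│· ♙ ♙ · ♙ ♙ ♙ ·│2
1│♖ · ♗ ♕ ♔ ♗ ♘ ♖│1
  ─────────────────
  a b c d e f g h


e8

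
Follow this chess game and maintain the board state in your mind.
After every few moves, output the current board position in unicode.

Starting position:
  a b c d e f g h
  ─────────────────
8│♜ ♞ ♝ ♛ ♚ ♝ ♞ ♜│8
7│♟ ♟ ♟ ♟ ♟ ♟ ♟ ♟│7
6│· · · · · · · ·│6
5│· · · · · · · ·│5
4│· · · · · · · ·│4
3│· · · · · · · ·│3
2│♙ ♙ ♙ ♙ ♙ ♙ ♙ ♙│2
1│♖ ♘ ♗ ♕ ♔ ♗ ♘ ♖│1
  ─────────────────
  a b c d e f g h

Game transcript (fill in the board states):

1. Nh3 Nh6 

  a b c d e f g h
  ─────────────────
8│♜ ♞ ♝ ♛ ♚ ♝ · ♜│8
7│♟ ♟ ♟ ♟ ♟ ♟ ♟ ♟│7
6│· · · · · · · ♞│6
5│· · · · · · · ·│5
4│· · · · · · · ·│4
3│· · · · · · · ♘│3
2│♙ ♙ ♙ ♙ ♙ ♙ ♙ ♙│2
1│♖ ♘ ♗ ♕ ♔ ♗ · ♖│1
  ─────────────────
  a b c d e f g h

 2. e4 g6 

  a b c d e f g h
  ─────────────────
8│♜ ♞ ♝ ♛ ♚ ♝ · ♜│8
7│♟ ♟ ♟ ♟ ♟ ♟ · ♟│7
6│· · · · · · ♟ ♞│6
5│· · · · · · · ·│5
4│· · · · ♙ · · ·│4
3│· · · · · · · ♘│3
2│♙ ♙ ♙ ♙ · ♙ ♙ ♙│2
1│♖ ♘ ♗ ♕ ♔ ♗ · ♖│1
  ─────────────────
  a b c d e f g h

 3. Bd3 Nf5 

  a b c d e f g h
  ─────────────────
8│♜ ♞ ♝ ♛ ♚ ♝ · ♜│8
7│♟ ♟ ♟ ♟ ♟ ♟ · ♟│7
6│· · · · · · ♟ ·│6
5│· · · · · ♞ · ·│5
4│· · · · ♙ · · ·│4
3│· · · ♗ · · · ♘│3
2│♙ ♙ ♙ ♙ · ♙ ♙ ♙│2
1│♖ ♘ ♗ ♕ ♔ · · ♖│1
  ─────────────────
  a b c d e f g h

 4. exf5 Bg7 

  a b c d e f g h
  ─────────────────
8│♜ ♞ ♝ ♛ ♚ · · ♜│8
7│♟ ♟ ♟ ♟ ♟ ♟ ♝ ♟│7
6│· · · · · · ♟ ·│6
5│· · · · · ♙ · ·│5
4│· · · · · · · ·│4
3│· · · ♗ · · · ♘│3
2│♙ ♙ ♙ ♙ · ♙ ♙ ♙│2
1│♖ ♘ ♗ ♕ ♔ · · ♖│1
  ─────────────────
  a b c d e f g h



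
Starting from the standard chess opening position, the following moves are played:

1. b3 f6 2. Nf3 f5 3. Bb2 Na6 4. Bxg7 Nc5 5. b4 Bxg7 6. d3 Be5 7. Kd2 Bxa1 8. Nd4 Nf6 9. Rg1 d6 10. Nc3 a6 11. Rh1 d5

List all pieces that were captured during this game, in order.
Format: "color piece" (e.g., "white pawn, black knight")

Tracking captures:
  Bxg7: captured black pawn
  Bxg7: captured white bishop
  Bxa1: captured white rook

black pawn, white bishop, white rook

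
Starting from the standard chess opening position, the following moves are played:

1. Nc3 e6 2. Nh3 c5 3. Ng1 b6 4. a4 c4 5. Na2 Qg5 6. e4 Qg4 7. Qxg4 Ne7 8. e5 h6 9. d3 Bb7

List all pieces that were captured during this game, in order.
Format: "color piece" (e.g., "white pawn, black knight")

Tracking captures:
  Qxg4: captured black queen

black queen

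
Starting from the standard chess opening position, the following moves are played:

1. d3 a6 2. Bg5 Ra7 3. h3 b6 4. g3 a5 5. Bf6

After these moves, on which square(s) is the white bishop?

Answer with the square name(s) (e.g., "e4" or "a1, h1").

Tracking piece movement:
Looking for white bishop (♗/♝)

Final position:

  a b c d e f g h
  ─────────────────
8│· ♞ ♝ ♛ ♚ ♝ ♞ ♜│8
7│♜ · ♟ ♟ ♟ ♟ ♟ ♟│7
6│· ♟ · · · ♗ · ·│6
5│♟ · · · · · · ·│5
4│· · · · · · · ·│4
3│· · · ♙ · · ♙ ♙│3
2│♙ ♙ ♙ · ♙ ♙ · ·│2
1│♖ ♘ · ♕ ♔ ♗ ♘ ♖│1
  ─────────────────
  a b c d e f g h


f1, f6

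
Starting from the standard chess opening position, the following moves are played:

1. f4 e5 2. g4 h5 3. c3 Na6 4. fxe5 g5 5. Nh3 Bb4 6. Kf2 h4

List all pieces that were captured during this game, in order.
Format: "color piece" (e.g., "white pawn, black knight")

Tracking captures:
  fxe5: captured black pawn

black pawn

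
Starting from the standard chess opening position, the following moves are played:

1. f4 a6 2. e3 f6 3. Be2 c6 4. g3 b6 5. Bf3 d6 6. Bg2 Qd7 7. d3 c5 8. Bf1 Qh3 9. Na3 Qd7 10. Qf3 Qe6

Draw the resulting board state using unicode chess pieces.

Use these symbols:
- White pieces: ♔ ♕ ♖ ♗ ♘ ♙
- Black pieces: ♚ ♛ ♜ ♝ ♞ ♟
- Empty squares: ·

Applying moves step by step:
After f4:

♜ ♞ ♝ ♛ ♚ ♝ ♞ ♜
♟ ♟ ♟ ♟ ♟ ♟ ♟ ♟
· · · · · · · ·
· · · · · · · ·
· · · · · ♙ · ·
· · · · · · · ·
♙ ♙ ♙ ♙ ♙ · ♙ ♙
♖ ♘ ♗ ♕ ♔ ♗ ♘ ♖


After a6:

♜ ♞ ♝ ♛ ♚ ♝ ♞ ♜
· ♟ ♟ ♟ ♟ ♟ ♟ ♟
♟ · · · · · · ·
· · · · · · · ·
· · · · · ♙ · ·
· · · · · · · ·
♙ ♙ ♙ ♙ ♙ · ♙ ♙
♖ ♘ ♗ ♕ ♔ ♗ ♘ ♖


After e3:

♜ ♞ ♝ ♛ ♚ ♝ ♞ ♜
· ♟ ♟ ♟ ♟ ♟ ♟ ♟
♟ · · · · · · ·
· · · · · · · ·
· · · · · ♙ · ·
· · · · ♙ · · ·
♙ ♙ ♙ ♙ · · ♙ ♙
♖ ♘ ♗ ♕ ♔ ♗ ♘ ♖


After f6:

♜ ♞ ♝ ♛ ♚ ♝ ♞ ♜
· ♟ ♟ ♟ ♟ · ♟ ♟
♟ · · · · ♟ · ·
· · · · · · · ·
· · · · · ♙ · ·
· · · · ♙ · · ·
♙ ♙ ♙ ♙ · · ♙ ♙
♖ ♘ ♗ ♕ ♔ ♗ ♘ ♖


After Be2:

♜ ♞ ♝ ♛ ♚ ♝ ♞ ♜
· ♟ ♟ ♟ ♟ · ♟ ♟
♟ · · · · ♟ · ·
· · · · · · · ·
· · · · · ♙ · ·
· · · · ♙ · · ·
♙ ♙ ♙ ♙ ♗ · ♙ ♙
♖ ♘ ♗ ♕ ♔ · ♘ ♖


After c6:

♜ ♞ ♝ ♛ ♚ ♝ ♞ ♜
· ♟ · ♟ ♟ · ♟ ♟
♟ · ♟ · · ♟ · ·
· · · · · · · ·
· · · · · ♙ · ·
· · · · ♙ · · ·
♙ ♙ ♙ ♙ ♗ · ♙ ♙
♖ ♘ ♗ ♕ ♔ · ♘ ♖


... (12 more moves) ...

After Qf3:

♜ ♞ ♝ · ♚ ♝ ♞ ♜
· · · ♛ ♟ · ♟ ♟
♟ ♟ · ♟ · ♟ · ·
· · ♟ · · · · ·
· · · · · ♙ · ·
♘ · · ♙ ♙ ♕ ♙ ·
♙ ♙ ♙ · · · · ♙
♖ · ♗ · ♔ ♗ ♘ ♖


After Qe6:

♜ ♞ ♝ · ♚ ♝ ♞ ♜
· · · · ♟ · ♟ ♟
♟ ♟ · ♟ ♛ ♟ · ·
· · ♟ · · · · ·
· · · · · ♙ · ·
♘ · · ♙ ♙ ♕ ♙ ·
♙ ♙ ♙ · · · · ♙
♖ · ♗ · ♔ ♗ ♘ ♖



  a b c d e f g h
  ─────────────────
8│♜ ♞ ♝ · ♚ ♝ ♞ ♜│8
7│· · · · ♟ · ♟ ♟│7
6│♟ ♟ · ♟ ♛ ♟ · ·│6
5│· · ♟ · · · · ·│5
4│· · · · · ♙ · ·│4
3│♘ · · ♙ ♙ ♕ ♙ ·│3
2│♙ ♙ ♙ · · · · ♙│2
1│♖ · ♗ · ♔ ♗ ♘ ♖│1
  ─────────────────
  a b c d e f g h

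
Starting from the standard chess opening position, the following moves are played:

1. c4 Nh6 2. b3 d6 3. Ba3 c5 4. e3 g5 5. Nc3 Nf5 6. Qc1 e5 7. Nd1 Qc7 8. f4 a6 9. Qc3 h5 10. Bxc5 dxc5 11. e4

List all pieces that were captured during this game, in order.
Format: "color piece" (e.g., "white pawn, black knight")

Tracking captures:
  Bxc5: captured black pawn
  dxc5: captured white bishop

black pawn, white bishop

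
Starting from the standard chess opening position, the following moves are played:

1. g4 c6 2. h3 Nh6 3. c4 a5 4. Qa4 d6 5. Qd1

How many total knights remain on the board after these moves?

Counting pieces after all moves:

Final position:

  a b c d e f g h
  ─────────────────
8│♜ ♞ ♝ ♛ ♚ ♝ · ♜│8
7│· ♟ · · ♟ ♟ ♟ ♟│7
6│· · ♟ ♟ · · · ♞│6
5│♟ · · · · · · ·│5
4│· · ♙ · · · ♙ ·│4
3│· · · · · · · ♙│3
2│♙ ♙ · ♙ ♙ ♙ · ·│2
1│♖ ♘ ♗ ♕ ♔ ♗ ♘ ♖│1
  ─────────────────
  a b c d e f g h


4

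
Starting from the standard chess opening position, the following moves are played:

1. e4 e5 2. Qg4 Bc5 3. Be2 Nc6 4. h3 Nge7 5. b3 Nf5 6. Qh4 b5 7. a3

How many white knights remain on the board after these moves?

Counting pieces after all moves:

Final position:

  a b c d e f g h
  ─────────────────
8│♜ · ♝ ♛ ♚ · · ♜│8
7│♟ · ♟ ♟ · ♟ ♟ ♟│7
6│· · ♞ · · · · ·│6
5│· ♟ ♝ · ♟ ♞ · ·│5
4│· · · · ♙ · · ♕│4
3│♙ ♙ · · · · · ♙│3
2│· · ♙ ♙ ♗ ♙ ♙ ·│2
1│♖ ♘ ♗ · ♔ · ♘ ♖│1
  ─────────────────
  a b c d e f g h


2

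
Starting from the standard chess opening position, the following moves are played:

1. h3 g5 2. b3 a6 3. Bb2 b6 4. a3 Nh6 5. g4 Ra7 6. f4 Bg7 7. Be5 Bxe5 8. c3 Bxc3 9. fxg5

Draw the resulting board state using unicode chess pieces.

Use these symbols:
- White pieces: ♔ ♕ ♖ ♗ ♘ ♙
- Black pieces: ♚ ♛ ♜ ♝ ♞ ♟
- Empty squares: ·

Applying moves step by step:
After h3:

♜ ♞ ♝ ♛ ♚ ♝ ♞ ♜
♟ ♟ ♟ ♟ ♟ ♟ ♟ ♟
· · · · · · · ·
· · · · · · · ·
· · · · · · · ·
· · · · · · · ♙
♙ ♙ ♙ ♙ ♙ ♙ ♙ ·
♖ ♘ ♗ ♕ ♔ ♗ ♘ ♖


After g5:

♜ ♞ ♝ ♛ ♚ ♝ ♞ ♜
♟ ♟ ♟ ♟ ♟ ♟ · ♟
· · · · · · · ·
· · · · · · ♟ ·
· · · · · · · ·
· · · · · · · ♙
♙ ♙ ♙ ♙ ♙ ♙ ♙ ·
♖ ♘ ♗ ♕ ♔ ♗ ♘ ♖


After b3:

♜ ♞ ♝ ♛ ♚ ♝ ♞ ♜
♟ ♟ ♟ ♟ ♟ ♟ · ♟
· · · · · · · ·
· · · · · · ♟ ·
· · · · · · · ·
· ♙ · · · · · ♙
♙ · ♙ ♙ ♙ ♙ ♙ ·
♖ ♘ ♗ ♕ ♔ ♗ ♘ ♖


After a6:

♜ ♞ ♝ ♛ ♚ ♝ ♞ ♜
· ♟ ♟ ♟ ♟ ♟ · ♟
♟ · · · · · · ·
· · · · · · ♟ ·
· · · · · · · ·
· ♙ · · · · · ♙
♙ · ♙ ♙ ♙ ♙ ♙ ·
♖ ♘ ♗ ♕ ♔ ♗ ♘ ♖


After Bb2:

♜ ♞ ♝ ♛ ♚ ♝ ♞ ♜
· ♟ ♟ ♟ ♟ ♟ · ♟
♟ · · · · · · ·
· · · · · · ♟ ·
· · · · · · · ·
· ♙ · · · · · ♙
♙ ♗ ♙ ♙ ♙ ♙ ♙ ·
♖ ♘ · ♕ ♔ ♗ ♘ ♖


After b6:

♜ ♞ ♝ ♛ ♚ ♝ ♞ ♜
· · ♟ ♟ ♟ ♟ · ♟
♟ ♟ · · · · · ·
· · · · · · ♟ ·
· · · · · · · ·
· ♙ · · · · · ♙
♙ ♗ ♙ ♙ ♙ ♙ ♙ ·
♖ ♘ · ♕ ♔ ♗ ♘ ♖


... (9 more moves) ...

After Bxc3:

· ♞ ♝ ♛ ♚ · · ♜
♜ · ♟ ♟ ♟ ♟ · ♟
♟ ♟ · · · · · ♞
· · · · · · ♟ ·
· · · · · ♙ ♙ ·
♙ ♙ ♝ · · · · ♙
· · · ♙ ♙ · · ·
♖ ♘ · ♕ ♔ ♗ ♘ ♖


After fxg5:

· ♞ ♝ ♛ ♚ · · ♜
♜ · ♟ ♟ ♟ ♟ · ♟
♟ ♟ · · · · · ♞
· · · · · · ♙ ·
· · · · · · ♙ ·
♙ ♙ ♝ · · · · ♙
· · · ♙ ♙ · · ·
♖ ♘ · ♕ ♔ ♗ ♘ ♖



  a b c d e f g h
  ─────────────────
8│· ♞ ♝ ♛ ♚ · · ♜│8
7│♜ · ♟ ♟ ♟ ♟ · ♟│7
6│♟ ♟ · · · · · ♞│6
5│· · · · · · ♙ ·│5
4│· · · · · · ♙ ·│4
3│♙ ♙ ♝ · · · · ♙│3
2│· · · ♙ ♙ · · ·│2
1│♖ ♘ · ♕ ♔ ♗ ♘ ♖│1
  ─────────────────
  a b c d e f g h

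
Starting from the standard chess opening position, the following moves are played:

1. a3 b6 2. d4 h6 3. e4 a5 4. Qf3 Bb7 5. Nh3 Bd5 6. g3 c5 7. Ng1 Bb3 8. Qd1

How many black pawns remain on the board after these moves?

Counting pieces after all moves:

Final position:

  a b c d e f g h
  ─────────────────
8│♜ ♞ · ♛ ♚ ♝ ♞ ♜│8
7│· · · ♟ ♟ ♟ ♟ ·│7
6│· ♟ · · · · · ♟│6
5│♟ · ♟ · · · · ·│5
4│· · · ♙ ♙ · · ·│4
3│♙ ♝ · · · · ♙ ·│3
2│· ♙ ♙ · · ♙ · ♙│2
1│♖ ♘ ♗ ♕ ♔ ♗ ♘ ♖│1
  ─────────────────
  a b c d e f g h


8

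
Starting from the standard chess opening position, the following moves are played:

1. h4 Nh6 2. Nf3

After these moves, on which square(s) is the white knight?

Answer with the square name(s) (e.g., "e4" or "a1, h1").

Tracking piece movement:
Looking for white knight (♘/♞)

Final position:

  a b c d e f g h
  ─────────────────
8│♜ ♞ ♝ ♛ ♚ ♝ · ♜│8
7│♟ ♟ ♟ ♟ ♟ ♟ ♟ ♟│7
6│· · · · · · · ♞│6
5│· · · · · · · ·│5
4│· · · · · · · ♙│4
3│· · · · · ♘ · ·│3
2│♙ ♙ ♙ ♙ ♙ ♙ ♙ ·│2
1│♖ ♘ ♗ ♕ ♔ ♗ · ♖│1
  ─────────────────
  a b c d e f g h


b1, f3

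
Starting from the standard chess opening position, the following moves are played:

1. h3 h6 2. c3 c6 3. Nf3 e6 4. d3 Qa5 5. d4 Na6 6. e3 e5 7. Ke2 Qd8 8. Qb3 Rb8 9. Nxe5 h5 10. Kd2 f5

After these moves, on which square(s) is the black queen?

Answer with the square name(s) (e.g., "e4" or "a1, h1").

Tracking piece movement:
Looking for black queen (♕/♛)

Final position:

  a b c d e f g h
  ─────────────────
8│· ♜ ♝ ♛ ♚ ♝ ♞ ♜│8
7│♟ ♟ · ♟ · · ♟ ·│7
6│♞ · ♟ · · · · ·│6
5│· · · · ♘ ♟ · ♟│5
4│· · · ♙ · · · ·│4
3│· ♕ ♙ · ♙ · · ♙│3
2│♙ ♙ · ♔ · ♙ ♙ ·│2
1│♖ ♘ ♗ · · ♗ · ♖│1
  ─────────────────
  a b c d e f g h


d8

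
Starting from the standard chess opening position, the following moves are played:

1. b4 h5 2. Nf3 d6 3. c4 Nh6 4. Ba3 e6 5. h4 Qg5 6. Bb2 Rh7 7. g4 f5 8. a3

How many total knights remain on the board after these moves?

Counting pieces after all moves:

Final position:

  a b c d e f g h
  ─────────────────
8│♜ ♞ ♝ · ♚ ♝ · ·│8
7│♟ ♟ ♟ · · · ♟ ♜│7
6│· · · ♟ ♟ · · ♞│6
5│· · · · · ♟ ♛ ♟│5
4│· ♙ ♙ · · · ♙ ♙│4
3│♙ · · · · ♘ · ·│3
2│· ♗ · ♙ ♙ ♙ · ·│2
1│♖ ♘ · ♕ ♔ ♗ · ♖│1
  ─────────────────
  a b c d e f g h


4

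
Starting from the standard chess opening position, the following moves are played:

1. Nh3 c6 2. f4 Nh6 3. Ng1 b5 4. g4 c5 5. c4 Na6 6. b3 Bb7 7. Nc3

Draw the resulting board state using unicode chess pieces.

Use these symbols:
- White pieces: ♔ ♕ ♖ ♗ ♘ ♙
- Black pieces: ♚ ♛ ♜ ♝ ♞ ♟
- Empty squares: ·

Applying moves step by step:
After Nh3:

♜ ♞ ♝ ♛ ♚ ♝ ♞ ♜
♟ ♟ ♟ ♟ ♟ ♟ ♟ ♟
· · · · · · · ·
· · · · · · · ·
· · · · · · · ·
· · · · · · · ♘
♙ ♙ ♙ ♙ ♙ ♙ ♙ ♙
♖ ♘ ♗ ♕ ♔ ♗ · ♖


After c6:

♜ ♞ ♝ ♛ ♚ ♝ ♞ ♜
♟ ♟ · ♟ ♟ ♟ ♟ ♟
· · ♟ · · · · ·
· · · · · · · ·
· · · · · · · ·
· · · · · · · ♘
♙ ♙ ♙ ♙ ♙ ♙ ♙ ♙
♖ ♘ ♗ ♕ ♔ ♗ · ♖


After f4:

♜ ♞ ♝ ♛ ♚ ♝ ♞ ♜
♟ ♟ · ♟ ♟ ♟ ♟ ♟
· · ♟ · · · · ·
· · · · · · · ·
· · · · · ♙ · ·
· · · · · · · ♘
♙ ♙ ♙ ♙ ♙ · ♙ ♙
♖ ♘ ♗ ♕ ♔ ♗ · ♖


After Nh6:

♜ ♞ ♝ ♛ ♚ ♝ · ♜
♟ ♟ · ♟ ♟ ♟ ♟ ♟
· · ♟ · · · · ♞
· · · · · · · ·
· · · · · ♙ · ·
· · · · · · · ♘
♙ ♙ ♙ ♙ ♙ · ♙ ♙
♖ ♘ ♗ ♕ ♔ ♗ · ♖


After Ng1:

♜ ♞ ♝ ♛ ♚ ♝ · ♜
♟ ♟ · ♟ ♟ ♟ ♟ ♟
· · ♟ · · · · ♞
· · · · · · · ·
· · · · · ♙ · ·
· · · · · · · ·
♙ ♙ ♙ ♙ ♙ · ♙ ♙
♖ ♘ ♗ ♕ ♔ ♗ ♘ ♖


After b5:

♜ ♞ ♝ ♛ ♚ ♝ · ♜
♟ · · ♟ ♟ ♟ ♟ ♟
· · ♟ · · · · ♞
· ♟ · · · · · ·
· · · · · ♙ · ·
· · · · · · · ·
♙ ♙ ♙ ♙ ♙ · ♙ ♙
♖ ♘ ♗ ♕ ♔ ♗ ♘ ♖


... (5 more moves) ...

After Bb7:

♜ · · ♛ ♚ ♝ · ♜
♟ ♝ · ♟ ♟ ♟ ♟ ♟
♞ · · · · · · ♞
· ♟ ♟ · · · · ·
· · ♙ · · ♙ ♙ ·
· ♙ · · · · · ·
♙ · · ♙ ♙ · · ♙
♖ ♘ ♗ ♕ ♔ ♗ ♘ ♖


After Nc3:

♜ · · ♛ ♚ ♝ · ♜
♟ ♝ · ♟ ♟ ♟ ♟ ♟
♞ · · · · · · ♞
· ♟ ♟ · · · · ·
· · ♙ · · ♙ ♙ ·
· ♙ ♘ · · · · ·
♙ · · ♙ ♙ · · ♙
♖ · ♗ ♕ ♔ ♗ ♘ ♖



  a b c d e f g h
  ─────────────────
8│♜ · · ♛ ♚ ♝ · ♜│8
7│♟ ♝ · ♟ ♟ ♟ ♟ ♟│7
6│♞ · · · · · · ♞│6
5│· ♟ ♟ · · · · ·│5
4│· · ♙ · · ♙ ♙ ·│4
3│· ♙ ♘ · · · · ·│3
2│♙ · · ♙ ♙ · · ♙│2
1│♖ · ♗ ♕ ♔ ♗ ♘ ♖│1
  ─────────────────
  a b c d e f g h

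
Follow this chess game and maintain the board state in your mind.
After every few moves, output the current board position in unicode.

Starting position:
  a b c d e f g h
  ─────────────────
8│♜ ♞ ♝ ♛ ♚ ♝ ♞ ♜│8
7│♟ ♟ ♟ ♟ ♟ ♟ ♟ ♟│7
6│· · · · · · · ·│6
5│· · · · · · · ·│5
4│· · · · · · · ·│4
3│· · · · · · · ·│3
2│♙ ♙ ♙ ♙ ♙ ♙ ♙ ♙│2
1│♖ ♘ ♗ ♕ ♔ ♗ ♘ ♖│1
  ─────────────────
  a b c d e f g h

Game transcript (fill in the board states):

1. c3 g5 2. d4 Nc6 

  a b c d e f g h
  ─────────────────
8│♜ · ♝ ♛ ♚ ♝ ♞ ♜│8
7│♟ ♟ ♟ ♟ ♟ ♟ · ♟│7
6│· · ♞ · · · · ·│6
5│· · · · · · ♟ ·│5
4│· · · ♙ · · · ·│4
3│· · ♙ · · · · ·│3
2│♙ ♙ · · ♙ ♙ ♙ ♙│2
1│♖ ♘ ♗ ♕ ♔ ♗ ♘ ♖│1
  ─────────────────
  a b c d e f g h

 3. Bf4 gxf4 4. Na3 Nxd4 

  a b c d e f g h
  ─────────────────
8│♜ · ♝ ♛ ♚ ♝ ♞ ♜│8
7│♟ ♟ ♟ ♟ ♟ ♟ · ♟│7
6│· · · · · · · ·│6
5│· · · · · · · ·│5
4│· · · ♞ · ♟ · ·│4
3│♘ · ♙ · · · · ·│3
2│♙ ♙ · · ♙ ♙ ♙ ♙│2
1│♖ · · ♕ ♔ ♗ ♘ ♖│1
  ─────────────────
  a b c d e f g h

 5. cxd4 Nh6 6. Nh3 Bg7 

  a b c d e f g h
  ─────────────────
8│♜ · ♝ ♛ ♚ · · ♜│8
7│♟ ♟ ♟ ♟ ♟ ♟ ♝ ♟│7
6│· · · · · · · ♞│6
5│· · · · · · · ·│5
4│· · · ♙ · ♟ · ·│4
3│♘ · · · · · · ♘│3
2│♙ ♙ · · ♙ ♙ ♙ ♙│2
1│♖ · · ♕ ♔ ♗ · ♖│1
  ─────────────────
  a b c d e f g h

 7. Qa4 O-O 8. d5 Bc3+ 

  a b c d e f g h
  ─────────────────
8│♜ · ♝ ♛ · ♜ ♚ ·│8
7│♟ ♟ ♟ ♟ ♟ ♟ · ♟│7
6│· · · · · · · ♞│6
5│· · · ♙ · · · ·│5
4│♕ · · · · ♟ · ·│4
3│♘ · ♝ · · · · ♘│3
2│♙ ♙ · · ♙ ♙ ♙ ♙│2
1│♖ · · · ♔ ♗ · ♖│1
  ─────────────────
  a b c d e f g h

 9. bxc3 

  a b c d e f g h
  ─────────────────
8│♜ · ♝ ♛ · ♜ ♚ ·│8
7│♟ ♟ ♟ ♟ ♟ ♟ · ♟│7
6│· · · · · · · ♞│6
5│· · · ♙ · · · ·│5
4│♕ · · · · ♟ · ·│4
3│♘ · ♙ · · · · ♘│3
2│♙ · · · ♙ ♙ ♙ ♙│2
1│♖ · · · ♔ ♗ · ♖│1
  ─────────────────
  a b c d e f g h


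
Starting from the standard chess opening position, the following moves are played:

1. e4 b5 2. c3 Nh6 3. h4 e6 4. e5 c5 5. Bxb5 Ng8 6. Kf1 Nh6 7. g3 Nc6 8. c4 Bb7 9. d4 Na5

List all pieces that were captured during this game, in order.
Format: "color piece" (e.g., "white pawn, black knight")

Tracking captures:
  Bxb5: captured black pawn

black pawn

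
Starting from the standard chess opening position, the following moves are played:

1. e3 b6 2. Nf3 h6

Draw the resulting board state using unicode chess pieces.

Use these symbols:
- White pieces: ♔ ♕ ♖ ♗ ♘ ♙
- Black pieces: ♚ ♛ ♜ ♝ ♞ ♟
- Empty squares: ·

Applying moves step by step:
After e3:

♜ ♞ ♝ ♛ ♚ ♝ ♞ ♜
♟ ♟ ♟ ♟ ♟ ♟ ♟ ♟
· · · · · · · ·
· · · · · · · ·
· · · · · · · ·
· · · · ♙ · · ·
♙ ♙ ♙ ♙ · ♙ ♙ ♙
♖ ♘ ♗ ♕ ♔ ♗ ♘ ♖


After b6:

♜ ♞ ♝ ♛ ♚ ♝ ♞ ♜
♟ · ♟ ♟ ♟ ♟ ♟ ♟
· ♟ · · · · · ·
· · · · · · · ·
· · · · · · · ·
· · · · ♙ · · ·
♙ ♙ ♙ ♙ · ♙ ♙ ♙
♖ ♘ ♗ ♕ ♔ ♗ ♘ ♖


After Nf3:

♜ ♞ ♝ ♛ ♚ ♝ ♞ ♜
♟ · ♟ ♟ ♟ ♟ ♟ ♟
· ♟ · · · · · ·
· · · · · · · ·
· · · · · · · ·
· · · · ♙ ♘ · ·
♙ ♙ ♙ ♙ · ♙ ♙ ♙
♖ ♘ ♗ ♕ ♔ ♗ · ♖


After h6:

♜ ♞ ♝ ♛ ♚ ♝ ♞ ♜
♟ · ♟ ♟ ♟ ♟ ♟ ·
· ♟ · · · · · ♟
· · · · · · · ·
· · · · · · · ·
· · · · ♙ ♘ · ·
♙ ♙ ♙ ♙ · ♙ ♙ ♙
♖ ♘ ♗ ♕ ♔ ♗ · ♖



  a b c d e f g h
  ─────────────────
8│♜ ♞ ♝ ♛ ♚ ♝ ♞ ♜│8
7│♟ · ♟ ♟ ♟ ♟ ♟ ·│7
6│· ♟ · · · · · ♟│6
5│· · · · · · · ·│5
4│· · · · · · · ·│4
3│· · · · ♙ ♘ · ·│3
2│♙ ♙ ♙ ♙ · ♙ ♙ ♙│2
1│♖ ♘ ♗ ♕ ♔ ♗ · ♖│1
  ─────────────────
  a b c d e f g h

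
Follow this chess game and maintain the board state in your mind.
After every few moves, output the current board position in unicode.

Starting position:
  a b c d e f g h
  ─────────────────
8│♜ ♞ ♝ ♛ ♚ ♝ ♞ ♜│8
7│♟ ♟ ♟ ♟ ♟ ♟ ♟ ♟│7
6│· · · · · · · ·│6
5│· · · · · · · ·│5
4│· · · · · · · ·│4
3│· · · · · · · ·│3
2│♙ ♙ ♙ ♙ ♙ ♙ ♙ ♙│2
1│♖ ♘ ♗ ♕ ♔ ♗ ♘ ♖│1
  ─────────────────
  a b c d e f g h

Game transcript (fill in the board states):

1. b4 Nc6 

  a b c d e f g h
  ─────────────────
8│♜ · ♝ ♛ ♚ ♝ ♞ ♜│8
7│♟ ♟ ♟ ♟ ♟ ♟ ♟ ♟│7
6│· · ♞ · · · · ·│6
5│· · · · · · · ·│5
4│· ♙ · · · · · ·│4
3│· · · · · · · ·│3
2│♙ · ♙ ♙ ♙ ♙ ♙ ♙│2
1│♖ ♘ ♗ ♕ ♔ ♗ ♘ ♖│1
  ─────────────────
  a b c d e f g h

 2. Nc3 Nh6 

  a b c d e f g h
  ─────────────────
8│♜ · ♝ ♛ ♚ ♝ · ♜│8
7│♟ ♟ ♟ ♟ ♟ ♟ ♟ ♟│7
6│· · ♞ · · · · ♞│6
5│· · · · · · · ·│5
4│· ♙ · · · · · ·│4
3│· · ♘ · · · · ·│3
2│♙ · ♙ ♙ ♙ ♙ ♙ ♙│2
1│♖ · ♗ ♕ ♔ ♗ ♘ ♖│1
  ─────────────────
  a b c d e f g h

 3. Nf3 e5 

  a b c d e f g h
  ─────────────────
8│♜ · ♝ ♛ ♚ ♝ · ♜│8
7│♟ ♟ ♟ ♟ · ♟ ♟ ♟│7
6│· · ♞ · · · · ♞│6
5│· · · · ♟ · · ·│5
4│· ♙ · · · · · ·│4
3│· · ♘ · · ♘ · ·│3
2│♙ · ♙ ♙ ♙ ♙ ♙ ♙│2
1│♖ · ♗ ♕ ♔ ♗ · ♖│1
  ─────────────────
  a b c d e f g h

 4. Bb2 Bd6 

  a b c d e f g h
  ─────────────────
8│♜ · ♝ ♛ ♚ · · ♜│8
7│♟ ♟ ♟ ♟ · ♟ ♟ ♟│7
6│· · ♞ ♝ · · · ♞│6
5│· · · · ♟ · · ·│5
4│· ♙ · · · · · ·│4
3│· · ♘ · · ♘ · ·│3
2│♙ ♗ ♙ ♙ ♙ ♙ ♙ ♙│2
1│♖ · · ♕ ♔ ♗ · ♖│1
  ─────────────────
  a b c d e f g h

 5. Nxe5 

  a b c d e f g h
  ─────────────────
8│♜ · ♝ ♛ ♚ · · ♜│8
7│♟ ♟ ♟ ♟ · ♟ ♟ ♟│7
6│· · ♞ ♝ · · · ♞│6
5│· · · · ♘ · · ·│5
4│· ♙ · · · · · ·│4
3│· · ♘ · · · · ·│3
2│♙ ♗ ♙ ♙ ♙ ♙ ♙ ♙│2
1│♖ · · ♕ ♔ ♗ · ♖│1
  ─────────────────
  a b c d e f g h


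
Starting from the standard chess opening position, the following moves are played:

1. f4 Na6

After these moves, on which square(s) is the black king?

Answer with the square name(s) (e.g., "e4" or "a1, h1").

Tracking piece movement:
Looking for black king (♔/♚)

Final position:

  a b c d e f g h
  ─────────────────
8│♜ · ♝ ♛ ♚ ♝ ♞ ♜│8
7│♟ ♟ ♟ ♟ ♟ ♟ ♟ ♟│7
6│♞ · · · · · · ·│6
5│· · · · · · · ·│5
4│· · · · · ♙ · ·│4
3│· · · · · · · ·│3
2│♙ ♙ ♙ ♙ ♙ · ♙ ♙│2
1│♖ ♘ ♗ ♕ ♔ ♗ ♘ ♖│1
  ─────────────────
  a b c d e f g h


e8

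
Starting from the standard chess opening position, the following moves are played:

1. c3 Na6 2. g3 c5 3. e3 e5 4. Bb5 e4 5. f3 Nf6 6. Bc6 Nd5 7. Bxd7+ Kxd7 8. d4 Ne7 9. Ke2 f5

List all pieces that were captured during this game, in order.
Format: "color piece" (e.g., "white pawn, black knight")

Tracking captures:
  Bxd7+: captured black pawn
  Kxd7: captured white bishop

black pawn, white bishop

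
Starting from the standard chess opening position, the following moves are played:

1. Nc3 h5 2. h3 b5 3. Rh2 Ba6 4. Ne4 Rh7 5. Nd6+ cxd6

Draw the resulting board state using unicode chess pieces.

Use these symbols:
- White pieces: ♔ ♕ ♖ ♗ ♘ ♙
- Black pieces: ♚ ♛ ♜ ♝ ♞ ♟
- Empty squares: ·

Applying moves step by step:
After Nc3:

♜ ♞ ♝ ♛ ♚ ♝ ♞ ♜
♟ ♟ ♟ ♟ ♟ ♟ ♟ ♟
· · · · · · · ·
· · · · · · · ·
· · · · · · · ·
· · ♘ · · · · ·
♙ ♙ ♙ ♙ ♙ ♙ ♙ ♙
♖ · ♗ ♕ ♔ ♗ ♘ ♖


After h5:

♜ ♞ ♝ ♛ ♚ ♝ ♞ ♜
♟ ♟ ♟ ♟ ♟ ♟ ♟ ·
· · · · · · · ·
· · · · · · · ♟
· · · · · · · ·
· · ♘ · · · · ·
♙ ♙ ♙ ♙ ♙ ♙ ♙ ♙
♖ · ♗ ♕ ♔ ♗ ♘ ♖


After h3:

♜ ♞ ♝ ♛ ♚ ♝ ♞ ♜
♟ ♟ ♟ ♟ ♟ ♟ ♟ ·
· · · · · · · ·
· · · · · · · ♟
· · · · · · · ·
· · ♘ · · · · ♙
♙ ♙ ♙ ♙ ♙ ♙ ♙ ·
♖ · ♗ ♕ ♔ ♗ ♘ ♖


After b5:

♜ ♞ ♝ ♛ ♚ ♝ ♞ ♜
♟ · ♟ ♟ ♟ ♟ ♟ ·
· · · · · · · ·
· ♟ · · · · · ♟
· · · · · · · ·
· · ♘ · · · · ♙
♙ ♙ ♙ ♙ ♙ ♙ ♙ ·
♖ · ♗ ♕ ♔ ♗ ♘ ♖


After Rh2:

♜ ♞ ♝ ♛ ♚ ♝ ♞ ♜
♟ · ♟ ♟ ♟ ♟ ♟ ·
· · · · · · · ·
· ♟ · · · · · ♟
· · · · · · · ·
· · ♘ · · · · ♙
♙ ♙ ♙ ♙ ♙ ♙ ♙ ♖
♖ · ♗ ♕ ♔ ♗ ♘ ·


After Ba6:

♜ ♞ · ♛ ♚ ♝ ♞ ♜
♟ · ♟ ♟ ♟ ♟ ♟ ·
♝ · · · · · · ·
· ♟ · · · · · ♟
· · · · · · · ·
· · ♘ · · · · ♙
♙ ♙ ♙ ♙ ♙ ♙ ♙ ♖
♖ · ♗ ♕ ♔ ♗ ♘ ·


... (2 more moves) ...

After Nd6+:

♜ ♞ · ♛ ♚ ♝ ♞ ·
♟ · ♟ ♟ ♟ ♟ ♟ ♜
♝ · · ♘ · · · ·
· ♟ · · · · · ♟
· · · · · · · ·
· · · · · · · ♙
♙ ♙ ♙ ♙ ♙ ♙ ♙ ♖
♖ · ♗ ♕ ♔ ♗ ♘ ·


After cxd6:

♜ ♞ · ♛ ♚ ♝ ♞ ·
♟ · · ♟ ♟ ♟ ♟ ♜
♝ · · ♟ · · · ·
· ♟ · · · · · ♟
· · · · · · · ·
· · · · · · · ♙
♙ ♙ ♙ ♙ ♙ ♙ ♙ ♖
♖ · ♗ ♕ ♔ ♗ ♘ ·



  a b c d e f g h
  ─────────────────
8│♜ ♞ · ♛ ♚ ♝ ♞ ·│8
7│♟ · · ♟ ♟ ♟ ♟ ♜│7
6│♝ · · ♟ · · · ·│6
5│· ♟ · · · · · ♟│5
4│· · · · · · · ·│4
3│· · · · · · · ♙│3
2│♙ ♙ ♙ ♙ ♙ ♙ ♙ ♖│2
1│♖ · ♗ ♕ ♔ ♗ ♘ ·│1
  ─────────────────
  a b c d e f g h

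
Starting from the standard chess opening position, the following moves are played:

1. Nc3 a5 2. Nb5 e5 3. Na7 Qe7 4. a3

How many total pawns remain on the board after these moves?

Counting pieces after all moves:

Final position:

  a b c d e f g h
  ─────────────────
8│♜ ♞ ♝ · ♚ ♝ ♞ ♜│8
7│♘ ♟ ♟ ♟ ♛ ♟ ♟ ♟│7
6│· · · · · · · ·│6
5│♟ · · · ♟ · · ·│5
4│· · · · · · · ·│4
3│♙ · · · · · · ·│3
2│· ♙ ♙ ♙ ♙ ♙ ♙ ♙│2
1│♖ · ♗ ♕ ♔ ♗ ♘ ♖│1
  ─────────────────
  a b c d e f g h


16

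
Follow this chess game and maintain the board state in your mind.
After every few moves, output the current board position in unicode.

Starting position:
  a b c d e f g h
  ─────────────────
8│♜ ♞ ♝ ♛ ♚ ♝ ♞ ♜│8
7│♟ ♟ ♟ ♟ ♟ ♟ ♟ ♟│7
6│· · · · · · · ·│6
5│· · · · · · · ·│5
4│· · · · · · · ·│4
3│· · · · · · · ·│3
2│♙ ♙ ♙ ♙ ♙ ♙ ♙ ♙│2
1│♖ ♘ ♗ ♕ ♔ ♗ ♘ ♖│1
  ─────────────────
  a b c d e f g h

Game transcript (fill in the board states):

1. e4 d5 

  a b c d e f g h
  ─────────────────
8│♜ ♞ ♝ ♛ ♚ ♝ ♞ ♜│8
7│♟ ♟ ♟ · ♟ ♟ ♟ ♟│7
6│· · · · · · · ·│6
5│· · · ♟ · · · ·│5
4│· · · · ♙ · · ·│4
3│· · · · · · · ·│3
2│♙ ♙ ♙ ♙ · ♙ ♙ ♙│2
1│♖ ♘ ♗ ♕ ♔ ♗ ♘ ♖│1
  ─────────────────
  a b c d e f g h

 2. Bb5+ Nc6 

  a b c d e f g h
  ─────────────────
8│♜ · ♝ ♛ ♚ ♝ ♞ ♜│8
7│♟ ♟ ♟ · ♟ ♟ ♟ ♟│7
6│· · ♞ · · · · ·│6
5│· ♗ · ♟ · · · ·│5
4│· · · · ♙ · · ·│4
3│· · · · · · · ·│3
2│♙ ♙ ♙ ♙ · ♙ ♙ ♙│2
1│♖ ♘ ♗ ♕ ♔ · ♘ ♖│1
  ─────────────────
  a b c d e f g h

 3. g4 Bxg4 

  a b c d e f g h
  ─────────────────
8│♜ · · ♛ ♚ ♝ ♞ ♜│8
7│♟ ♟ ♟ · ♟ ♟ ♟ ♟│7
6│· · ♞ · · · · ·│6
5│· ♗ · ♟ · · · ·│5
4│· · · · ♙ · ♝ ·│4
3│· · · · · · · ·│3
2│♙ ♙ ♙ ♙ · ♙ · ♙│2
1│♖ ♘ ♗ ♕ ♔ · ♘ ♖│1
  ─────────────────
  a b c d e f g h

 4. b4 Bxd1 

  a b c d e f g h
  ─────────────────
8│♜ · · ♛ ♚ ♝ ♞ ♜│8
7│♟ ♟ ♟ · ♟ ♟ ♟ ♟│7
6│· · ♞ · · · · ·│6
5│· ♗ · ♟ · · · ·│5
4│· ♙ · · ♙ · · ·│4
3│· · · · · · · ·│3
2│♙ · ♙ ♙ · ♙ · ♙│2
1│♖ ♘ ♗ ♝ ♔ · ♘ ♖│1
  ─────────────────
  a b c d e f g h

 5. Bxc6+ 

  a b c d e f g h
  ─────────────────
8│♜ · · ♛ ♚ ♝ ♞ ♜│8
7│♟ ♟ ♟ · ♟ ♟ ♟ ♟│7
6│· · ♗ · · · · ·│6
5│· · · ♟ · · · ·│5
4│· ♙ · · ♙ · · ·│4
3│· · · · · · · ·│3
2│♙ · ♙ ♙ · ♙ · ♙│2
1│♖ ♘ ♗ ♝ ♔ · ♘ ♖│1
  ─────────────────
  a b c d e f g h
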